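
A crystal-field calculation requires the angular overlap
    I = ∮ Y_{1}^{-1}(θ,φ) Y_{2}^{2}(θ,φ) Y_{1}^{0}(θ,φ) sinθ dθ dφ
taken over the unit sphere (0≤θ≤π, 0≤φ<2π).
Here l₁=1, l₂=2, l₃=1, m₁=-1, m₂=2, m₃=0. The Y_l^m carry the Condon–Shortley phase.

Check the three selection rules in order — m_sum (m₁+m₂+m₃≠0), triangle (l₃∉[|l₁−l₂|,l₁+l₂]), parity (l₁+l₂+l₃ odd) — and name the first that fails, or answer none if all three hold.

m_sum

azimuthal sum: -1 + 2 + 0 = 1  ✗
1 ≤ 1 ≤ 3 (triangle on l)
L = 1 + 2 + 1 = 4 (even)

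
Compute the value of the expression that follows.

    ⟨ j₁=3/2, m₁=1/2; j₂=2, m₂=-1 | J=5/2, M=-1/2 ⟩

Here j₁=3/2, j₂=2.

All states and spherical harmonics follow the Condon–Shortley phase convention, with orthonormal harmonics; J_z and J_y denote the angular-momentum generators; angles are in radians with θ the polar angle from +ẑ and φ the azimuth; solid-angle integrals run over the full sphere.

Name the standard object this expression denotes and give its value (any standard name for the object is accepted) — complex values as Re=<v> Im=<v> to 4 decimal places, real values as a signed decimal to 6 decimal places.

This is a Clebsch–Gordan (vector-coupling) coefficient.
triangle: 1!*2!*3!/7! = 12/5040
(j±m)!: 2!*1!*1!*3!*2!*3! = 144
prefactor² = (2J+1)*Δ*N² = 72/35
  k=0: +1/(0!*1!*1!*1!*1!*2!) = 1/2
  k=1: −1/(1!*0!*0!*0!*2!*3!) = -1/12
Σ = 5/12  ⇒  CG² = 72/35*(5/12)² = 5/14
CG = +√(5/14) = +0.597614

Clebsch–Gordan coefficient, +√(5/14) ≈ +0.597614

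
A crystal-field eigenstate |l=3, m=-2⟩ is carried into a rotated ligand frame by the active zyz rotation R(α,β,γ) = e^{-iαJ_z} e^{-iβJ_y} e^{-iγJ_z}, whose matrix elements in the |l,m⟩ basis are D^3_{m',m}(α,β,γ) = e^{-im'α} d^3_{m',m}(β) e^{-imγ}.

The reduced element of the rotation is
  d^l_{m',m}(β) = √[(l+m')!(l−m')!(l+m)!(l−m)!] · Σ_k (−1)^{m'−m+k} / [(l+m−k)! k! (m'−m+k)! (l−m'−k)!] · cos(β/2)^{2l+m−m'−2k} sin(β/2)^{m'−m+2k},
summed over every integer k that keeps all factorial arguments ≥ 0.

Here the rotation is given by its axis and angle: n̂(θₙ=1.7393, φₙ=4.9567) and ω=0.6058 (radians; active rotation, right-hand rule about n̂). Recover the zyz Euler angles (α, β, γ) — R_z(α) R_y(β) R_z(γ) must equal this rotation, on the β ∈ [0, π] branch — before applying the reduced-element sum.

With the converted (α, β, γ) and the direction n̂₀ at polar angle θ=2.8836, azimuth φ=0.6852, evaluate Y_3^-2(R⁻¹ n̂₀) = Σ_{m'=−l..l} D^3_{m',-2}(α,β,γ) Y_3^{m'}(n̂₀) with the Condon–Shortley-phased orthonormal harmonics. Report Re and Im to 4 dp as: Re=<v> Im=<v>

Axis–angle → zyz. n̂ = (sinθₙcosφₙ, sinθₙsinφₙ, cosθₙ) = (+0.238462, -0.956562, -0.167707), ω = 0.6058.
R = I cosω + sinω [n̂]ₓ + (1−cosω) n̂n̂ᵀ gives
  R = [+0.832166, +0.054904, -0.551802; -0.136088, +0.984876, -0.107237; +0.537569, +0.164333, +0.827052]
β = atan2(√(R₁₃²+R₂₃²), R₃₃) = 0.596954; α = atan2(R₂₃, R₁₃) mod 2π = 3.333540; γ = atan2(R₃₂, −R₃₁) mod 2π = 2.844918
Need the full column D^3_{m',-2} for m'=−3..3 at α=3.3335, β=0.5970, γ=2.8449.
cos(β/2)=0.955786, sin(β/2)=0.294065
d^3_{-3,-2}: single k=1 term ⇒ +0.574541;  D = -0.574453+0.010057i
d^3_{-2,-2}: k∈[0..1] ⇒ +0.762364 -0.360826 = +0.401539;  D = +0.392763-0.083490i
d^3_{-1,-2}: k∈[0..1] ⇒ -0.741729 +0.140424 = -0.601305;  D = +0.553510-0.234935i
d^3_{0,-2}: k∈[0..1] ⇒ +0.395265 -0.037416 = +0.357849;  D = +0.296683-0.200088i
d^3_{1,-2}: k∈[0..1] ⇒ -0.140424 +0.006646 = -0.133777;  D = +0.094604-0.094585i
d^3_{2,-2}: k∈[0..1] ⇒ +0.034156 -0.000647 = +0.033509;  D = +0.018742-0.027778i
d^3_{3,-2}: single k=0 term ⇒ -0.005148;  D = +0.002012-0.004739i
Y_3^{m'}(θ=2.8836,φ=0.6852) and Σ D·Y over m':
  (-0.5745+0.0101i)·(-0.0032-0.0061i)  (+0.3928-0.0835i)·(-0.0128+0.0630i)  (+0.5535-0.2349i)·(+0.2346-0.1917i)  (+0.2967-0.2001i)·(-0.6042+0.0000i)  (+0.0946-0.0946i)·(-0.2346-0.1917i)  (+0.0187-0.0278i)·(-0.0128-0.0630i)  (+0.0020-0.0047i)·(+0.0032-0.0061i)
Y_3^-2(R⁻¹ n̂) = -0.134644-0.007835i

Re=-0.1346 Im=-0.0078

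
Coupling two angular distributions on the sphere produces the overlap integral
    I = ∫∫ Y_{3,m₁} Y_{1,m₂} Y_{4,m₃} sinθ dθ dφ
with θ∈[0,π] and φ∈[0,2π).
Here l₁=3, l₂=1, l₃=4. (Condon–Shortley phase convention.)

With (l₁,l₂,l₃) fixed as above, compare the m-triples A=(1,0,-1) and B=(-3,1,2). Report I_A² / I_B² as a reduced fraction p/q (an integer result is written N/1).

15/1

Same 3,1,4: normalisation and zero-m 3j drop out of the ratio.
A: Δ: 0! 6! 2! / 9! → 1/252; sum: t=0:+1/48 = 1/48; 3j²(3 1 4; 1 0 -1) = Δ·Π!·Σ² = 5/84  (sign -1)
B: Δ: 0! 6! 2! / 9! → 1/252; sum: t=0:+1/1440 = 1/1440; 3j²(3 1 4; -3 1 2) = Δ·Π!·Σ² = 1/252  (sign +1)
I_A²/I_B² = (5/84)/(1/252) = 15/1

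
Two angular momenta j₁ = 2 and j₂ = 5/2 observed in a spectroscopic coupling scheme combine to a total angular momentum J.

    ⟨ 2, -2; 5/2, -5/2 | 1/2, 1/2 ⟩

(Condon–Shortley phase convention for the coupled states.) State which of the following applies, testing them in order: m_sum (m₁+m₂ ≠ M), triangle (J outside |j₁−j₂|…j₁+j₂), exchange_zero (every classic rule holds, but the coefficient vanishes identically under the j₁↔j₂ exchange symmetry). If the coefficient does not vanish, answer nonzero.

m_sum

m-sum: m₁+m₂ = -2+(-5/2) = -9/2, M = 1/2  ✗ ⇒ coefficient is 0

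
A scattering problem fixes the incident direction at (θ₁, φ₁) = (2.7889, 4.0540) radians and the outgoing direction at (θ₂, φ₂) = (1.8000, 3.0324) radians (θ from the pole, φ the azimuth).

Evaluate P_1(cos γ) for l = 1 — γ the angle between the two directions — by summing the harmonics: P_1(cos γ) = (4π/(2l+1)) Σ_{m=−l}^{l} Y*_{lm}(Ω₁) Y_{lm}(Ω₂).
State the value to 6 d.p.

0.388814

Addition theorem: P_1(cos γ) = (4π/3) Σ_m Y*_{lm}(Ω₁) Y_{lm}(Ω₂), m = −1…1:
  [-1]  conj(Y_{1,-1})(Ω₁) = -0.073019-0.094398i ; Y_{1,-1}(Ω₂) = -0.334455-0.036666i ; Δ = +0.020960+0.034249i
  [+0]  conj(Y_{1,0})(Ω₁) = -0.458527-0.000000i ; Y_{1,0}(Ω₂) = -0.111012+0.000000i ; Δ = +0.050902+0.000000i
  [+1]  conj(Y_{1,1})(Ω₁) = +0.073019-0.094398i ; Y_{1,1}(Ω₂) = +0.334455-0.036666i ; Δ = +0.020960-0.034249i
Total Σ_m = +0.092823+0.000000i. Multiply by 4.188790: +0.388814+0.000000i. P_1(cos γ) = 0.388814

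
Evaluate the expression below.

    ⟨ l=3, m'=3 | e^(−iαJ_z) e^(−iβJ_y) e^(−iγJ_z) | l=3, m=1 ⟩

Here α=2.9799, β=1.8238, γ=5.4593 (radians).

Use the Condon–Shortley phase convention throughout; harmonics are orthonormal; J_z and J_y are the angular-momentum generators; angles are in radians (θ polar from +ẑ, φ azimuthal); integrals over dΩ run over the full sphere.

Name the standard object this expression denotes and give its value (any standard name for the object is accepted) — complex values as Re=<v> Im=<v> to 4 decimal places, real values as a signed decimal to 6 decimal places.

This is a Wigner D-matrix element — the rotation-matrix element ⟨l m'| R(α,β,γ) |l m⟩ in the angular-momentum basis.
Split into d^3_{3,1}(β=1.8238) × two z-phases.
c=cos(1.823800/2)=0.612245, s=sin(1.823800/2)=0.790668; N=√[720·1·24·2]=185.903201
k: max(0,(1)−(3))=0 … min(3+(1),3−(3))=0
  k=0: (−1)^2·185.9032/(48)·0.6122^4·0.7907^2 = +0.340200
d^3_{3,1}(1.8238) = +0.340200
Phases: e^{-i·(3)·2.9799}=-0.884639-0.466277i, e^{-i·(1)·5.4593}=+0.679375+0.733791i ⇒ D=-0.088061-0.328605i

Wigner D-matrix element, Re=-0.0881 Im=-0.3286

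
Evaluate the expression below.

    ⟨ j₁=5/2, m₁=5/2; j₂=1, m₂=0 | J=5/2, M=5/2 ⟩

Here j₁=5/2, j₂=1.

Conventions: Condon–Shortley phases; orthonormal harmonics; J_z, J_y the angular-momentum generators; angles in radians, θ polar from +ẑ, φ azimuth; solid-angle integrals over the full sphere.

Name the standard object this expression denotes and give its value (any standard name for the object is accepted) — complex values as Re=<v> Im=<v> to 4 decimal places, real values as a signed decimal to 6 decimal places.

Clebsch–Gordan coefficient, +√(5/7) ≈ +0.845154

This is a Clebsch–Gordan (vector-coupling) coefficient.
j₁+j₂−J=1  J+j₁−j₂=4  J−j₁+j₂=1  j₁+j₂+J+1=7
(j₁±m₁, j₂±m₂, J±M) = (5,0,1,1,5,0)
P² = 2880/7
sum k=0..0:
  [0] +1/24 = 1/24
S = 1/24
C² = P²·S² = 5/7 ; C = +0.845154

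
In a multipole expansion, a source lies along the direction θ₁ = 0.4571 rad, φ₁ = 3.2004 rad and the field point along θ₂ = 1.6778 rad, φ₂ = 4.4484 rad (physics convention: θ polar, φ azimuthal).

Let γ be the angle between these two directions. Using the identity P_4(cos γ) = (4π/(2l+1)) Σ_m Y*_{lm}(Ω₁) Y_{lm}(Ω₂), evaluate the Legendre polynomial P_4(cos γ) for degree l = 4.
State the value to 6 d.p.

Addition theorem: P_4(cos γ) = (4π/9) Σ_m Y*_{lm}(Ω₁) Y_{lm}(Ω₂), m = −4…4:
  m=-4: (0.016328, 0.003913) × (0.212959, 0.376431) = (0.002004, 0.006980)  (running Σ = (0.002004, 0.006980))
  m=-3: (-0.095059, -0.016947) × (-0.093520, 0.092300) = (0.010454, -0.007189)  (running Σ = (0.012458, -0.000209))
  m=-2: (0.300031, 0.035452) × (0.262865, 0.153304) = (0.073433, 0.055315)  (running Σ = (0.085891, 0.055106))
  m=-1: (-0.493119, -0.029032) × (-0.038279, 0.141617) = (0.022987, -0.068722)  (running Σ = (0.108878, -0.013617))
  m=0: (0.162536, -0.000000) × (0.281640, 0.000000) = (0.045777, 0.000000)  (running Σ = (0.154655, -0.013617))
  m=1: (0.493119, -0.029032) × (0.038279, 0.141617) = (0.022987, 0.068722)  (running Σ = (0.177643, 0.055106))
  m=2: (0.300031, -0.035452) × (0.262865, -0.153304) = (0.073433, -0.055315)  (running Σ = (0.251075, -0.000209))
  m=3: (0.095059, -0.016947) × (0.093520, 0.092300) = (0.010454, 0.007189)  (running Σ = (0.261530, 0.006980))
  m=4: (0.016328, -0.003913) × (0.212959, -0.376431) = (0.002004, -0.006980)  (running Σ = (0.263534, 0.000000))
Σ over m = (0.263534, 0.000000); ×(4π/9) → (0.367962, 0.000000). Real part: 0.367962

0.367962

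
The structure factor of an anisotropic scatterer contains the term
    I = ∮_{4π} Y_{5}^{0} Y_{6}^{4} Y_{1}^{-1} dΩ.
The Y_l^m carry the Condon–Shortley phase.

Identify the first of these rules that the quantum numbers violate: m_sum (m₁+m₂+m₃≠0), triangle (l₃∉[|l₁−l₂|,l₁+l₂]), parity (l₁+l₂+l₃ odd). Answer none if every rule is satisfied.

Σmᵢ = 3  ✗
l₃∈[|l₁−l₂|,l₁+l₂]=[1,11], have l₃=1
Σlᵢ = 12 ⇒ even

m_sum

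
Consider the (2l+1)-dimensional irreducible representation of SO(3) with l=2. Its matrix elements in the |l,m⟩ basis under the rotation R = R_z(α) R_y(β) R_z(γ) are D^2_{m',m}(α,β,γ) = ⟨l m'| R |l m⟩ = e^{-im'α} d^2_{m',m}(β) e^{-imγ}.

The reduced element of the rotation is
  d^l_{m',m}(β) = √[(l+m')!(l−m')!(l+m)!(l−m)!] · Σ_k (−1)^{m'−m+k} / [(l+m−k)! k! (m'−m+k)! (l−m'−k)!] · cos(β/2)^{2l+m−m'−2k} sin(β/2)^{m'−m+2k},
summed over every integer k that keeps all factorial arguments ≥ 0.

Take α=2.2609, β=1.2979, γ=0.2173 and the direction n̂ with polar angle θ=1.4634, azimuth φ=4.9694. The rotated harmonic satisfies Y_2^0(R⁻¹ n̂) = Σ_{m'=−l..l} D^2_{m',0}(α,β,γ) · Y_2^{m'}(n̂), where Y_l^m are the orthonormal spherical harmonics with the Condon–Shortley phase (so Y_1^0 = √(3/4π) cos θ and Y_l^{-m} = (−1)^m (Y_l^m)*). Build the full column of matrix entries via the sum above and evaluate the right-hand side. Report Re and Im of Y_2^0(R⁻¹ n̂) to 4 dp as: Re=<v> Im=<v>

Need the full column D^2_{m',0} for m'=−2..2 at α=2.2609, β=1.2979, γ=0.2173.
cos(β/2)=0.796719, sin(β/2)=0.604350
d^2_{-2,0}: single k=2 term ⇒ +0.567889;  D = -0.107579-0.557606i
d^2_{-1,0}: k∈[1..2] ⇒ +0.748651 -0.430771 = +0.317880;  D = -0.202368+0.245143i
d^2_{0,0}: k∈[0..2] ⇒ +0.402921 -0.927358 +0.133400 = -0.391037;  D = -0.391037+0.000000i
d^2_{1,0}: k∈[0..1] ⇒ -0.748651 +0.430771 = -0.317880;  D = +0.202368+0.245143i
d^2_{2,0}: single k=0 term ⇒ +0.567889;  D = -0.107579+0.557606i
Y_2^{m'}(θ=1.4634,φ=4.9694) and Σ D·Y over m':
  (-0.1076-0.5576i)·(-0.3325+0.1877i)  (-0.2024+0.2451i)·(+0.0209+0.0796i)  (-0.3910+0.0000i)·(-0.3045+0.0000i)  (+0.2024+0.2451i)·(-0.0209+0.0796i)  (-0.1076+0.5576i)·(-0.3325-0.1877i)
Y_2^0(R⁻¹ n̂) = +0.352479+0.000000i

Re=0.3525 Im=0.0000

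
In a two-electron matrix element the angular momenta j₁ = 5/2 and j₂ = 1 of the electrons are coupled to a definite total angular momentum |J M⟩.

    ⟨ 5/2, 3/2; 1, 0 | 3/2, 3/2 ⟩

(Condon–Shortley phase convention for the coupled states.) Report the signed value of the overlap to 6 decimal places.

-0.516398  (= −√(4/15))

j₁+j₂−J=2  J+j₁−j₂=3  J−j₁+j₂=0  j₁+j₂+J+1=6
(j₁±m₁, j₂±m₂, J±M) = (4,1,1,1,3,0)
P² = 48/5
sum k=1..1:
  [1] −1/6 = -1/6
S = -1/6
C² = P²·S² = 4/15 ; C = -0.516398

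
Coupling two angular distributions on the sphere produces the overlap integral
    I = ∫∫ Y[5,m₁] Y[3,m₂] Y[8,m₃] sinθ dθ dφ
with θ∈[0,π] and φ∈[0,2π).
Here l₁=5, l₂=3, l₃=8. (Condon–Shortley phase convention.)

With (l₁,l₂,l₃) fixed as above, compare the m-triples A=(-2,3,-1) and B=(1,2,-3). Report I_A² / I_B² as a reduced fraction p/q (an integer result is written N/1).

2/55

l's match ⇒ only the (l;m) 3-j factors differ between A and B.
A: triangle coeff Δ(5,3,8) = 1/136136; Σ_t [0,0]: t=0:+1/21772800 = 1/21772800; (3j)²=3/4862 [(5 3 8; -2 3 -1)], sign=-1
B: triangle coeff Δ(5,3,8) = 1/136136; Σ_t [0,0]: t=0:+1/2073600 = 1/2073600; (3j)²=15/884 [(5 3 8; 1 2 -3)], sign=-1
I_A²/I_B² = (3/4862)/(15/884) = 2/55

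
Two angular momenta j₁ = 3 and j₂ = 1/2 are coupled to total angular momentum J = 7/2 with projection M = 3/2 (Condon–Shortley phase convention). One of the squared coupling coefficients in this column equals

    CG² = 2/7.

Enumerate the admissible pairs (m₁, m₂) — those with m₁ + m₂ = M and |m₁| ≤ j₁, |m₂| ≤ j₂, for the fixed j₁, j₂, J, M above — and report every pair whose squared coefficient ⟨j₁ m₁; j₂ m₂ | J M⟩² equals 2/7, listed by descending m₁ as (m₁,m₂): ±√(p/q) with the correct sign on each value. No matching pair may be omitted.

Admissible pairs with m₁+m₂ = M = 3/2: (1,1/2), (2,-1/2)
  (m₁,m₂)=(2,-1/2): CG² = 2/7, CG = +√(2/7)   ← matches the target
  (m₁,m₂)=(1,1/2): CG² = 5/7, CG = +√(5/7)
Pairs with CG² = 2/7: (2,-1/2): +√(2/7)

(2,-1/2): +√(2/7)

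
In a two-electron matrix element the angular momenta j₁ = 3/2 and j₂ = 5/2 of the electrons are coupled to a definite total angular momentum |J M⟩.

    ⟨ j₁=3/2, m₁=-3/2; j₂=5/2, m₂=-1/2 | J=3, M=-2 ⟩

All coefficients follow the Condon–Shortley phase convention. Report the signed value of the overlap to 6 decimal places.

-0.707107

√[7·1!2!4!/8! · 0!3!2!3!1!5!] = √(72)
  +(−1)^1/∏(1,0,2,1,0,3)! = -1/12  (running -1/12)
⟨..|..⟩ = √(72)·(-1/12) = -0.707107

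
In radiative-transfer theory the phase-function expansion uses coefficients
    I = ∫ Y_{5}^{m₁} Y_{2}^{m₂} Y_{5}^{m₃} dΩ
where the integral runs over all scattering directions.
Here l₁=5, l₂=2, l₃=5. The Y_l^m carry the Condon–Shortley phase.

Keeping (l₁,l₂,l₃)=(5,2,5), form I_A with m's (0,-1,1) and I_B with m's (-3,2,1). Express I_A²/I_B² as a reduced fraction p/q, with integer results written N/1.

5/112

Shared (l₁,l₂,l₃)=(5,2,5): N and (l;000)² cancel in I_A²/I_B².
A: Δ = 2!·8!·2!/13! = 1/38610; Racah Σ t=0..1: t=0:+1/1440 t=1:−1/1152 = -1/5760; ⇒ 3j(5 2 5; 0 -1 1)² = 1/858, sgn -1
B: Δ = 2!·8!·2!/13! = 1/38610; Racah Σ t=2..2: t=2:+1/5760 = 1/5760; ⇒ 3j(5 2 5; -3 2 1)² = 56/2145, sgn +1
I_A²/I_B² = (1/858)/(56/2145) = 5/112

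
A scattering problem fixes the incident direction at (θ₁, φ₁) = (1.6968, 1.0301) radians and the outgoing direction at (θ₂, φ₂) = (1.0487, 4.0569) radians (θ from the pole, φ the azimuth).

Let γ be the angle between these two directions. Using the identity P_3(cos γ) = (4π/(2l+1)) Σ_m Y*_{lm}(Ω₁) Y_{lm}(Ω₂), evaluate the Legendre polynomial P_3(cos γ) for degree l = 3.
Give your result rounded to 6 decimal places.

-0.551835

Summing Y*_{l m}(θ₁,φ₁)·Y_{l m}(θ₂,φ₂) over m ∈ [−3, 3]; prefactor 4π/(2·3+1) = 1.795196:
  [-3]  conj(Y_{3,-3})(Ω₁) = -0.40684 + 0.02089j ; Y_{3,-3}(Ω₂) = 0.25071 + 0.10472j ; Δ = -0.10419 - 0.03737j
  [-2]  conj(Y_{3,-2})(Ω₁) = 0.05942 - 0.11157j ; Y_{3,-2}(Ω₂) = -0.09837 - 0.37006j ; Δ = -0.04713 - 0.01101j
  [-1]  conj(Y_{3,-1})(Ω₁) = -0.15200 - 0.25318j ; Y_{3,-1}(Ω₂) = -0.04158 + 0.05407j ; Δ = 0.02001 + 0.00231j
  [+0]  conj(Y_{3,0})(Ω₁) = 0.13699 + 0.00000j ; Y_{3,0}(Ω₂) = -0.32689 + 0.00000j ; Δ = -0.04478 + 0.00000j
  [+1]  conj(Y_{3,1})(Ω₁) = 0.15200 - 0.25318j ; Y_{3,1}(Ω₂) = 0.04158 + 0.05407j ; Δ = 0.02001 - 0.00231j
  [+2]  conj(Y_{3,2})(Ω₁) = 0.05942 + 0.11157j ; Y_{3,2}(Ω₂) = -0.09837 + 0.37006j ; Δ = -0.04713 + 0.01101j
  [+3]  conj(Y_{3,3})(Ω₁) = 0.40684 + 0.02089j ; Y_{3,3}(Ω₂) = -0.25071 + 0.10472j ; Δ = -0.10419 + 0.03737j
Accumulated sum -0.30740 + 0.00000j; after 4π/(2l+1) scaling, -0.55184 + 0.00000j ⇒ P_3 = -0.551835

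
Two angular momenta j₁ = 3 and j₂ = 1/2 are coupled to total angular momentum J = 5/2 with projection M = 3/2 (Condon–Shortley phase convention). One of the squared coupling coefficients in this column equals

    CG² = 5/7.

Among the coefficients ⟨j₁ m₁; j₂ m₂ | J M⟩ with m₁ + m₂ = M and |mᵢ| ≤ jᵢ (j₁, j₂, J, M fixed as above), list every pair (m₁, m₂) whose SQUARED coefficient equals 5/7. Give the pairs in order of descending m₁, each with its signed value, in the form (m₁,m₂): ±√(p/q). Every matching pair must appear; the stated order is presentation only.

Admissible pairs with m₁+m₂ = M = 3/2: (1,1/2), (2,-1/2)
  (m₁,m₂)=(2,-1/2): CG² = 5/7, CG = +√(5/7)   ← matches the target
  (m₁,m₂)=(1,1/2): CG² = 2/7, CG = −√(2/7)
Pairs with CG² = 5/7: (2,-1/2): +√(5/7)

(2,-1/2): +√(5/7)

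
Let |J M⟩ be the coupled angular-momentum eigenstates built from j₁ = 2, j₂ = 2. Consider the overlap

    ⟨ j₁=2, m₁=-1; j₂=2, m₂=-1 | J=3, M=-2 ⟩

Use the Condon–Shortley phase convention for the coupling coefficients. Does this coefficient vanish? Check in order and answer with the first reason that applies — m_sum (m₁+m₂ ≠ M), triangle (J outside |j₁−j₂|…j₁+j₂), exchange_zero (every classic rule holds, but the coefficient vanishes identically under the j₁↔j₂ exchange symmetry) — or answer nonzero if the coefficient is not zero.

m-sum: m₁+m₂ = -1+(-1) = -2, M = -2  ✓
triangle: |j₁−j₂| = 0 ≤ J = 3 ≤ j₁+j₂ = 4  ✓
exchange: j₁=j₂ and m₁=m₂, and (−1)^(j₁+j₂−J) = (−1)^1 = −1 forces ⟨j₁m₁;j₂m₂|JM⟩ = −⟨j₂m₂;j₁m₁|JM⟩ = −⟨j₁m₁;j₂m₂|JM⟩ ⇒ the coefficient vanishes identically
Racah sum check: Σ_k collapses to 0 ⇒ CG = 0

exchange_zero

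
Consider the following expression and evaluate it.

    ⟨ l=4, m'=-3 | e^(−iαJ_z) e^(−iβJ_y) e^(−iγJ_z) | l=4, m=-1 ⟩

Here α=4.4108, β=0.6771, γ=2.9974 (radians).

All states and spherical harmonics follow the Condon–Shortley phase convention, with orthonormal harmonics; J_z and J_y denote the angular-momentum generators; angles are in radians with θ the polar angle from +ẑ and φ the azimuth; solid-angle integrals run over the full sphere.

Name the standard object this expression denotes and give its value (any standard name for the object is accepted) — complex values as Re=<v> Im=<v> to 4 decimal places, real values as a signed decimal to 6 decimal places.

Wigner D-matrix element, Re=-0.4241 Im=-0.2438

This is a Wigner D-matrix element — the rotation-matrix element ⟨l m'| R(α,β,γ) |l m⟩ in the angular-momentum basis.
Split into d^4_{-3,-1}(β=0.6771) × two z-phases.
c=cos(0.677100/2)=0.943237, s=sin(0.677100/2)=0.332120; N=√[1·5040·6·120]=1904.940944
Admissible k: 2..3 (factorial args all ≥0)
  k=2: (−1)^0·1904.9409/(240)·0.9432^6·0.3321^2 = +0.616574
  k=3: (−1)^1·1904.9409/(144)·0.9432^4·0.3321^4 = -0.127404
d^4_{-3,-1}(0.6771) = +0.616574 -0.127404 = +0.489171
Phases: e^{-i·(-3)·4.4108}=+0.786281+0.617869i, e^{-i·(-1)·2.9974}=-0.989622+0.143694i ⇒ D=-0.424064-0.243838i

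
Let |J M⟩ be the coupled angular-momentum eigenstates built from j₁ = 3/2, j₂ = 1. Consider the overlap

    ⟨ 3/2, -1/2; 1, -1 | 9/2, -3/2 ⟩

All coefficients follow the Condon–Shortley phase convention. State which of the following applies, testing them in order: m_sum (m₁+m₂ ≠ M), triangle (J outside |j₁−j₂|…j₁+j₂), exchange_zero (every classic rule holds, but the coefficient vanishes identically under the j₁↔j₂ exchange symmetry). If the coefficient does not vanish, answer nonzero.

triangle

m-sum: m₁+m₂ = -1/2+(-1) = -3/2, M = -3/2  ✓
triangle: need |j₁−j₂| ≤ J ≤ j₁+j₂, i.e. J ∈ [1/2, 5/2]; J = 9/2 is outside ✗ ⇒ coefficient is 0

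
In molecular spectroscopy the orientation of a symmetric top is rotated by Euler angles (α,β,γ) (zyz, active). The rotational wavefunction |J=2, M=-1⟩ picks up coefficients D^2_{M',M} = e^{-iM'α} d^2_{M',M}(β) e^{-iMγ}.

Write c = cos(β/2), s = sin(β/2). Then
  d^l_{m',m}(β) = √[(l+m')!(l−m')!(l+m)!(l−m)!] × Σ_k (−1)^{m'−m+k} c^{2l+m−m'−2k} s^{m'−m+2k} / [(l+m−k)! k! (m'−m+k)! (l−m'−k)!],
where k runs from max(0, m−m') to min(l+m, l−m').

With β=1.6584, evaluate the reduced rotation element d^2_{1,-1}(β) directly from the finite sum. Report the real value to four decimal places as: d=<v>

d^2_{1,-1}(β=1.6584) via the finite sum:
Half-angle: c=0.675466, s=0.737391. N=√(6·1·1·6)=6.000000
The bounds max(0,m−m')=0 and min(l+m,l−m')=1 give 2 terms
  k=0: (−1)^2·6.0000/(2)·0.6755^2·0.7374^2 = +0.744259
  k=1: (−1)^3·6.0000/(6)·0.6755^0·0.7374^4 = -0.295660
d^2_{1,-1}(1.6584) = +0.744259 -0.295660 = +0.448599

d=0.4486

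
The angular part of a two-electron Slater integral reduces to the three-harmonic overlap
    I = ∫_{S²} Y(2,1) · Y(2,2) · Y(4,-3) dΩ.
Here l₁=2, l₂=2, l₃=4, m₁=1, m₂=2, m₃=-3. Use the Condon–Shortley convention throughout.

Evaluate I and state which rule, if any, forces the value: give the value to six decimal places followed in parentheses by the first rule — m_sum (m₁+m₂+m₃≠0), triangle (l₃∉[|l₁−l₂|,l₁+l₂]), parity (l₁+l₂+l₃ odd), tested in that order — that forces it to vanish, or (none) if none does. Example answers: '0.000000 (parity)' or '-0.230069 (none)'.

Checks pass: Σm=0; 8 even; l₃=4∈[0,4].
(2·2+1)(2·2+1)(2·4+1) = 225
Δ: 0! 4! 4! / 9! → 1/630
sum: t=0:+1/16 = 1/16
3j²(2 2 4; 0 0 0) = Δ·Π!·Σ² = 2/35  (sign +1)
sum: t=0:+1/144 = 1/144
3j²(2 2 4; 1 2 -3) = Δ·Π!·Σ² = 1/18  (sign -1)
combine: 4πI² = 225·2/35·1/18 = 5/7
take √, sign -1: I = -0.23841361
No selection rule forces the value: the integral is nonzero (none).

-0.238414 (none)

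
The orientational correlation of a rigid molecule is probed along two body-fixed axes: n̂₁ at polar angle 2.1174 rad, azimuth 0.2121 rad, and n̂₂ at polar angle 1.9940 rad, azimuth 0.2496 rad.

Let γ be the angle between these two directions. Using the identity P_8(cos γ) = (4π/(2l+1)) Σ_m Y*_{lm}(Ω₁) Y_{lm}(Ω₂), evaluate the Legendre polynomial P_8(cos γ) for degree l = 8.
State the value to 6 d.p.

0.726853

Summing Y*_{l m}(θ₁,φ₁)·Y_{l m}(θ₂,φ₂) over m ∈ [−8, 8]; prefactor 4π/(2·8+1) = 0.739198:
  m=-8: Y*=-0.01838 + 0.14507j  Y=-0.10174 - 0.22419j  product 0.03439 - 0.01064j
  m=-7: Y*=-0.03060 - 0.35457j  Y=0.07784 + 0.43668j  product 0.15245 - 0.04096j
  m=-6: Y*=0.13123 + 0.42697j  Y=0.02420 - 0.32999j  product 0.14407 - 0.03297j
  m=-5: Y*=-0.09889 - 0.17667j  Y=0.03138 - 0.09381j  product -0.01968 + 0.00373j
  m=-4: Y*=-0.15248 - 0.17301j  Y=-0.19454 + 0.30191j  product 0.08190 - 0.01238j
  m=-3: Y*=0.26815 + 0.19811j  Y=0.05493 - 0.05105j  product 0.02484 - 0.00281j
  m=-2: Y*=0.06385 + 0.02884j  Y=0.27875 - 0.15199j  product 0.02218 - 0.00167j
  m=-1: Y*=-0.33640 - 0.07244j  Y=-0.13681 + 0.03487j  product 0.04855 - 0.00182j
  m=+0: Y*=-0.01973 + 0.00000j  Y=-0.29807 + 0.00000j  product 0.00588 + 0.00000j
  m=+1: Y*=0.33640 - 0.07244j  Y=0.13681 + 0.03487j  product 0.04855 + 0.00182j
  m=+2: Y*=0.06385 - 0.02884j  Y=0.27875 + 0.15199j  product 0.02218 + 0.00167j
  m=+3: Y*=-0.26815 + 0.19811j  Y=-0.05493 - 0.05105j  product 0.02484 + 0.00281j
  m=+4: Y*=-0.15248 + 0.17301j  Y=-0.19454 - 0.30191j  product 0.08190 + 0.01238j
  m=+5: Y*=0.09889 - 0.17667j  Y=-0.03138 - 0.09381j  product -0.01968 - 0.00373j
  m=+6: Y*=0.13123 - 0.42697j  Y=0.02420 + 0.32999j  product 0.14407 + 0.03297j
  m=+7: Y*=0.03060 - 0.35457j  Y=-0.07784 + 0.43668j  product 0.15245 + 0.04096j
  m=+8: Y*=-0.01838 - 0.14507j  Y=-0.10174 + 0.22419j  product 0.03439 + 0.01064j
Accumulated sum 0.98330 + 0.00000j; after 4π/(2l+1) scaling, 0.72685 + 0.00000j ⇒ P_8 = 0.726853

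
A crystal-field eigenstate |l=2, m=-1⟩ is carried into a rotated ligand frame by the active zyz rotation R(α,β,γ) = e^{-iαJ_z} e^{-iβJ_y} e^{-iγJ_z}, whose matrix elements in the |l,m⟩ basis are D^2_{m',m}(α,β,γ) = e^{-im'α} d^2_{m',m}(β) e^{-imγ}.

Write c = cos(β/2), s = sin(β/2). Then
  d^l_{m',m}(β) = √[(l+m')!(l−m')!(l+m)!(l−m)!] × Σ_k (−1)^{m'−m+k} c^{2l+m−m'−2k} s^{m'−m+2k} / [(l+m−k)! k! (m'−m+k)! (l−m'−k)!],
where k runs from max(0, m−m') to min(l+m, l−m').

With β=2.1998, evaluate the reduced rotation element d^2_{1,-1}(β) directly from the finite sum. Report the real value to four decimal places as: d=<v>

d^2_{1,-1}(β=2.1998) via the finite sum:
c=cos(2.199800/2)=0.453685, s=sin(2.199800/2)=0.891162; N=√[6·1·1·6]=6.000000
Admissible k: 0..1 (factorial args all ≥0)
  k=0: (−1)^2·6.0000/(2)·0.4537^2·0.8912^2 = +0.490393
  k=1: (−1)^3·6.0000/(6)·0.4537^0·0.8912^4 = -0.630706
d^2_{1,-1}(2.1998) = +0.490393 -0.630706 = -0.140313

d=-0.1403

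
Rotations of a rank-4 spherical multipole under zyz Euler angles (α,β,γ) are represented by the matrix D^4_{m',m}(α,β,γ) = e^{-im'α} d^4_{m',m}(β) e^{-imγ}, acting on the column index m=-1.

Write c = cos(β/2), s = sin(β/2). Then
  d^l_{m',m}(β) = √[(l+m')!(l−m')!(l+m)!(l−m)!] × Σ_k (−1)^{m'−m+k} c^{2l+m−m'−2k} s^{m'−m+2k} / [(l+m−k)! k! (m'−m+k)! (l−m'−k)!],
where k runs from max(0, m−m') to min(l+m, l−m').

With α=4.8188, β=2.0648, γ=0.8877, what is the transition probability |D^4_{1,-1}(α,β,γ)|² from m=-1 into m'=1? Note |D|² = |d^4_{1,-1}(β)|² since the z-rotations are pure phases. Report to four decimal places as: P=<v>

P=0.0849

D^4_{1,-1}(4.8188,2.0648,0.8877) = e^{-i·1·4.8188}·d^4_{1,-1}(2.0648)·e^{-i·-1·0.8877}. Compute d first:
Half-angle: c=0.512760, s=0.858532. N=√(120·6·6·120)=720.000000
Admissible k: 0..3 (factorial args all ≥0)
  k=0: (−1)^2·720.0000/(72)·0.5128^6·0.8585^2 = +0.133967
  k=1: (−1)^3·720.0000/(24)·0.5128^4·0.8585^4 = -1.126687
  k=2: (−1)^4·720.0000/(48)·0.5128^2·0.8585^6 = +1.579278
  k=3: (−1)^5·720.0000/(720)·0.5128^0·0.8585^8 = -0.295156
d^4_{1,-1}(2.0648) = +0.133967 -1.126687 +1.579278 -0.295156 = +0.291401
|D^4_{1,-1}|² = |d^4_{1,-1}(β)|² = (+0.291401)² = 0.084914 (the z-rotation phases have unit modulus)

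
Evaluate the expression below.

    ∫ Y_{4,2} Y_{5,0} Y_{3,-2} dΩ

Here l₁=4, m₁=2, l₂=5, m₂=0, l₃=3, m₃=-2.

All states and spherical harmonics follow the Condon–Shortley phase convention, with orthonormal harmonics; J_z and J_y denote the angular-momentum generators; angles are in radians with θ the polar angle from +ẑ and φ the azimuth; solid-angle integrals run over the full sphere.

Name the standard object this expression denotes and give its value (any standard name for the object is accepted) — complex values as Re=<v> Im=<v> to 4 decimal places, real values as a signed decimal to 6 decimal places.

This is a Gaunt coefficient — the integral of a triple product of spherical harmonics over the sphere.
m-sum 0 ✓  L=12 even ✓  1≤3≤9 ✓
Π(2lᵢ+1) = 9×11×7 = 693
triangle coeff Δ(4,5,3) = 1/180180
Σ_t [2,4]: t=2:+1/576 t=3:−1/144 t=4:+1/576 = -1/288
(3j)²=20/1001 [(4 5 3; 0 0 0)], sign=+1
Σ_t [1,2]: t=1:−1/2880 t=2:+1/576 = 1/720
(3j)²=80/3003 [(4 5 3; 2 0 -2)], sign=-1
⇒ 4πI² = 4800/13013
I = (-1)√(4800/13013/(4π)) = -0.17132746

Gaunt coefficient, -0.171327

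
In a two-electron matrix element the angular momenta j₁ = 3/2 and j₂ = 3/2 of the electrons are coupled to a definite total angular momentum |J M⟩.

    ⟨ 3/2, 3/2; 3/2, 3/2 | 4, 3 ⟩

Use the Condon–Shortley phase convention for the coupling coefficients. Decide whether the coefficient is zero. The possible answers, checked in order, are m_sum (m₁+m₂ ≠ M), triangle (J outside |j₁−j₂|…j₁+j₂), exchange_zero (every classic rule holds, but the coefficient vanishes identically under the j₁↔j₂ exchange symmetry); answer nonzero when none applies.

triangle

m-sum: m₁+m₂ = 3/2+3/2 = 3, M = 3  ✓
triangle: need |j₁−j₂| ≤ J ≤ j₁+j₂, i.e. J ∈ [0, 3]; J = 4 is outside ✗ ⇒ coefficient is 0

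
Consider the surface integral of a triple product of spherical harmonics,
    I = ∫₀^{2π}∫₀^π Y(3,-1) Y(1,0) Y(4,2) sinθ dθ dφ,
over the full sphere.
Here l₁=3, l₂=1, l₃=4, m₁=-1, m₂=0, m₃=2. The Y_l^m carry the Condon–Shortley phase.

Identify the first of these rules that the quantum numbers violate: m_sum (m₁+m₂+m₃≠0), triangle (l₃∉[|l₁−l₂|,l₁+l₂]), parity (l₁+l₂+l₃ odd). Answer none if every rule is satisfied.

m_sum

m₁+m₂+m₃ = -1 + 0 + 2 = 1  ✗
triangle: |3−1|=2 ≤ l₃=4 ≤ 3+1=4
parity: l₁+l₂+l₃ = 8 is even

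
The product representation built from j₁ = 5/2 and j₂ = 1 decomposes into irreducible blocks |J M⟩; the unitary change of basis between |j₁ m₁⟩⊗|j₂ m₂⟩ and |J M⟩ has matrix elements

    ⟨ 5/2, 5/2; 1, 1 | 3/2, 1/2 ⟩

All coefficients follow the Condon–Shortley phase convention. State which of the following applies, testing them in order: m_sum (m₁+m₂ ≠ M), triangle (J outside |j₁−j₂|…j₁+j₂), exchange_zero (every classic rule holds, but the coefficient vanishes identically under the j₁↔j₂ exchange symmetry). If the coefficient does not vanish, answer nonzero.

m_sum

m-sum: m₁+m₂ = 5/2+1 = 7/2, M = 1/2  ✗ ⇒ coefficient is 0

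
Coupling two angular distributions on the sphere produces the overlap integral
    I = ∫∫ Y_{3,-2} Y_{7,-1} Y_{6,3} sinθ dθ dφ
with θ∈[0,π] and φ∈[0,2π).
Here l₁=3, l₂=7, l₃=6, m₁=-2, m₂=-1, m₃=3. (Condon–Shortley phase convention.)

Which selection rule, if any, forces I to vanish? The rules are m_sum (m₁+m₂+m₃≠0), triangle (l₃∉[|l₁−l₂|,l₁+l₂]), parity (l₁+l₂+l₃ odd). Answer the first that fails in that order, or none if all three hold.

azimuthal sum: -2 − 1 + 3 = 0  ✓
4 ≤ 6 ≤ 10 (triangle on l)  ✓
L = 3 + 7 + 6 = 16 (even)  ✓

none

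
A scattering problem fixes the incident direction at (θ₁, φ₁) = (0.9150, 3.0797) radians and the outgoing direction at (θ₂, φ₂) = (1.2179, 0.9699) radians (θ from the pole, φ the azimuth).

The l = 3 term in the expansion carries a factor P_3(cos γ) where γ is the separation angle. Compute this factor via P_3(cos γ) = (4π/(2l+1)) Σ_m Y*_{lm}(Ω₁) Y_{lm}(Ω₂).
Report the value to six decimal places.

Addition theorem: P_3(cos γ) = (4π/7) Σ_m Y*_{lm}(Ω₁) Y_{lm}(Ω₂), m = −3…3:
  m=-3: Y*=(-0.204146, 0.038347)  Y=(-0.335518, -0.079230)  product (0.071533, 0.003308)
  m=-2: Y*=(0.388469, -0.048334)  Y=(-0.112182, -0.290088)  product (-0.057600, -0.107268)
  m=-1: Y*=(-0.219660, 0.013613)  Y=(-0.069055, 0.100743)  product (0.013797, -0.023069)
  m=+0: Y*=(-0.259595, -0.000000)  Y=(-0.309897, 0.000000)  product (0.080447, 0.000000)
  m=+1: Y*=(0.219660, 0.013613)  Y=(0.069055, 0.100743)  product (0.013797, 0.023069)
  m=+2: Y*=(0.388469, 0.048334)  Y=(-0.112182, 0.290088)  product (-0.057600, 0.107268)
  m=+3: Y*=(0.204146, 0.038347)  Y=(0.335518, -0.079230)  product (0.071533, -0.003308)
Accumulated sum (0.135907, 0.000000); after 4π/(2l+1) scaling, (0.243979, 0.000000) ⇒ P_3 = 0.243979

0.243979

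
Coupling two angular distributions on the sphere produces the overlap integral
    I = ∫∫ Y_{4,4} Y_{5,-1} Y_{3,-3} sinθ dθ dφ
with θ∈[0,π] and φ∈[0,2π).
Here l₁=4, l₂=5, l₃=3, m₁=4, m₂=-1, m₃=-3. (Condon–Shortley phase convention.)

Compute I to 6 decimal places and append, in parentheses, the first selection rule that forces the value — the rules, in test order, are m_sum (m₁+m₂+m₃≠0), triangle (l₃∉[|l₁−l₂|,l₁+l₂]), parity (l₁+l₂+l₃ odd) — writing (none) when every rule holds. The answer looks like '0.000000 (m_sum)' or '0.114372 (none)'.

Rules hold: Σm=0, L=12 even, 1≤3≤9.
N = 9·11·7 = 693
Δ = 6!·2!·4!/13! = 1/180180
Racah Σ t=2..4: t=2:+1/576 t=3:−1/144 t=4:+1/576 = -1/288
⇒ 3j(4 5 3; 0 0 0)² = 20/1001, sgn +1
Racah Σ t=0..0: t=0:+1/34560 = 1/34560
⇒ 3j(4 5 3; 4 -1 -3)² = 1/429, sgn +1
4πI² = N·(3j₀)²·(3jₘ)² = 60/1859
I = +1·√(0.0322754/4π) = 0.05067935
No selection rule forces the value: the integral is nonzero (none).

0.050679 (none)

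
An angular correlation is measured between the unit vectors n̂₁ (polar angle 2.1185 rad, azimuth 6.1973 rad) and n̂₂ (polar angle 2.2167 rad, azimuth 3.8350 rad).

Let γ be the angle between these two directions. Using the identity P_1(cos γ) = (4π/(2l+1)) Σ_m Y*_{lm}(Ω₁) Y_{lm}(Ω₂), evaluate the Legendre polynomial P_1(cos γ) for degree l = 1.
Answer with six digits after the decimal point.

Term-by-term m-sum for l=1 (normalisation 4π/3 = 4.188790):
  term(m=-1) = -0.057893+0.057190i   from Y*(Ω₁)=+0.293869-0.025301i, Y(Ω₂)=-0.212184+0.176342i
  term(m=+0) = +0.074828+0.000000i   from Y*(Ω₁)=-0.254429-0.000000i, Y(Ω₂)=-0.294100+0.000000i
  term(m=+1) = -0.057893-0.057190i   from Y*(Ω₁)=-0.293869-0.025301i, Y(Ω₂)=+0.212184+0.176342i
Total Σ_m = -0.040958+0.000000i. Multiply by 4.188790: -0.171564+0.000000i. P_1(cos γ) = -0.171564

-0.171564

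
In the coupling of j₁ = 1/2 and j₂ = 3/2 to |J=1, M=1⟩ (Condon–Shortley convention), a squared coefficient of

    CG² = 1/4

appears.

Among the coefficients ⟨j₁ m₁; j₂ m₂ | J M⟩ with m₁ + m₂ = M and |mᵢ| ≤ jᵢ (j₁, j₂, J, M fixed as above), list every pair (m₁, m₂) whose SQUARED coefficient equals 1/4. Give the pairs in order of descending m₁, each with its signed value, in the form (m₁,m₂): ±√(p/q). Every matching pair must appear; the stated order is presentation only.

Admissible pairs with m₁+m₂ = M = 1: (-1/2,3/2), (1/2,1/2)
  (m₁,m₂)=(1/2,1/2): CG² = 1/4, CG = +√(1/4)   ← matches the target
  (m₁,m₂)=(-1/2,3/2): CG² = 3/4, CG = −√(3/4)
Pairs with CG² = 1/4: (1/2,1/2): +√(1/4)

(1/2,1/2): +√(1/4)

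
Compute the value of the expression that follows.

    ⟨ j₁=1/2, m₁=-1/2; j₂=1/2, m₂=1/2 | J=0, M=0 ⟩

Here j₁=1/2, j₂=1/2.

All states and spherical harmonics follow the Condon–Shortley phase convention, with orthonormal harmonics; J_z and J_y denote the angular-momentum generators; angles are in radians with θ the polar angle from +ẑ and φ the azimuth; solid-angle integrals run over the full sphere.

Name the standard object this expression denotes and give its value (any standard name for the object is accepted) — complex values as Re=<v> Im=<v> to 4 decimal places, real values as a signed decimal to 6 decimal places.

Clebsch–Gordan coefficient, −√(1/2) ≈ -0.707107

This is a Clebsch–Gordan (vector-coupling) coefficient.
triangle: 1!*0!*0!/2! = 1/2
(j±m)!: 0!*1!*1!*0!*0!*0! = 1
prefactor² = (2J+1)*Δ*N² = 1/2
  k=1: −1/(1!*0!*0!*0!*0!*0!) = -1
Σ = -1  ⇒  CG² = 1/2*(-1)² = 1/2
CG = −√(1/2) = -0.707107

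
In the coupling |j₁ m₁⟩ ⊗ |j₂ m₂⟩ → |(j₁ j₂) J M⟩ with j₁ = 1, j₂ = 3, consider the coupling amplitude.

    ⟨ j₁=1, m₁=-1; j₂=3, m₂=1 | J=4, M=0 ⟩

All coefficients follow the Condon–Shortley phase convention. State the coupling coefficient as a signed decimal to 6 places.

+√(3/14) = +0.462910

triangle: 0!·2!·6!/9! = 1440/362880
(j±m)!: 0!·2!·4!·2!·4!·4! = 55296
prefactor² = (2J+1)·Δ·N² = 13824/7
  k=0: +1/(0!·0!·2!·4!·0!·2!) = 1/96
Σ = 1/96  ⇒  CG² = 13824/7·(1/96)² = 3/14
CG = +√(3/14) = +0.462910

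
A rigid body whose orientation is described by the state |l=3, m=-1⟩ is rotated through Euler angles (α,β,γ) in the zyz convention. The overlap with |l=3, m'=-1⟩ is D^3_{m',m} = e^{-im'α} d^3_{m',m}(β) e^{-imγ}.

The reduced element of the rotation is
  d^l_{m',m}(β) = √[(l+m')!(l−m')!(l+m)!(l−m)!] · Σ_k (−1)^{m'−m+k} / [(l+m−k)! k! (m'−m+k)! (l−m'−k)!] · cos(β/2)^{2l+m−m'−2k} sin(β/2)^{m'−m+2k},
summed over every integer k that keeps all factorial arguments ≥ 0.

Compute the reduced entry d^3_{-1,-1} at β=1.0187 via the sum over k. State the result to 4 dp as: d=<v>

d^3_{-1,-1}(β=1.0187) via the finite sum:
With c≡cos(β/2)=0.873062 and s≡sin(β/2)=0.487610, N=[2·24·2·24]^{1/2}=48.000000
Admissible k: 0..2 (factorial args all ≥0)
  k=0: (−1)^0·48.0000/(48)·0.8731^6·0.4876^0 = +0.442863
  k=1: (−1)^1·48.0000/(6)·0.8731^4·0.4876^2 = -1.105133
  k=2: (−1)^2·48.0000/(8)·0.8731^2·0.4876^4 = +0.258542
d^3_{-1,-1}(1.0187) = +0.442863 -1.105133 +0.258542 = -0.403728

d=-0.4037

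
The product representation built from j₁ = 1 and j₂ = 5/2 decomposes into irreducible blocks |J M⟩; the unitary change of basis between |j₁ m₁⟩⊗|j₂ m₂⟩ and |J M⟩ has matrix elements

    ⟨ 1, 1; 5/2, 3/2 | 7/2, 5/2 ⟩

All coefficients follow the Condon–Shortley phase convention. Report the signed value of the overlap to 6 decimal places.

√[8·0!2!5!/8! · 2!0!4!1!6!1!] = √(11520/7)
  +(−1)^0/∏(0,0,0,4,2,1)! = 1/48  (running 1/48)
⟨..|..⟩ = √(11520/7)·(1/48) = +0.845154

+0.845154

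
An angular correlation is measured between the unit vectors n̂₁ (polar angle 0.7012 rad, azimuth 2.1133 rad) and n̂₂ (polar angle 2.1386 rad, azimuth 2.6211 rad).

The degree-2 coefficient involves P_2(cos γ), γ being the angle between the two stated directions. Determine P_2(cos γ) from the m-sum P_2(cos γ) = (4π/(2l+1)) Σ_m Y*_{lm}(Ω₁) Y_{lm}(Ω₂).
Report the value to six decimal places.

-0.493785

Summing Y*_{l m}(θ₁,φ₁)·Y_{l m}(θ₂,φ₂) over m ∈ [−2, 2]; prefactor 4π/(2·2+1) = 2.513274:
  term(m=-2) = 0.02327 - 0.03751j   from Y*(Ω₁)=-0.07506 - 0.14217j, Y(Ω₂)=0.13875 + 0.23692j
  term(m=-1) = -0.11656 + 0.06486j   from Y*(Ω₁)=-0.19661 + 0.32613j, Y(Ω₂)=0.30389 + 0.17419j
  term(m=+0) = -0.00989 + 0.00000j   from Y*(Ω₁)=0.23699 + 0.00000j, Y(Ω₂)=-0.04175 + 0.00000j
  term(m=+1) = -0.11656 - 0.06486j   from Y*(Ω₁)=0.19661 + 0.32613j, Y(Ω₂)=-0.30389 + 0.17419j
  term(m=+2) = 0.02327 + 0.03751j   from Y*(Ω₁)=-0.07506 + 0.14217j, Y(Ω₂)=0.13875 - 0.23692j
Total Σ_m = -0.19647 + 0.00000j. Multiply by 2.513274: -0.49378 + 0.00000j. P_2(cos γ) = -0.493785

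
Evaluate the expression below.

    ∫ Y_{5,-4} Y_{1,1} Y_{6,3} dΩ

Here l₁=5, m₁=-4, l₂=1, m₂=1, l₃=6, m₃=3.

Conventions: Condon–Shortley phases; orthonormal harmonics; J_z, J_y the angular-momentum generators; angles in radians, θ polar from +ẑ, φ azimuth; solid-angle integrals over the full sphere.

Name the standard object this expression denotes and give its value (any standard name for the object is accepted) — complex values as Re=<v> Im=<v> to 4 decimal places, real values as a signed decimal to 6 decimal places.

Gaunt coefficient, -0.070770

This is a Gaunt coefficient — the integral of a triple product of spherical harmonics over the sphere.
m-sum 0 ✓  L=12 even ✓  4≤6≤6 ✓
Π(2lᵢ+1) = 11×3×13 = 429
triangle coeff Δ(5,1,6) = 1/858
Σ_t [0,0]: t=0:+1/14400 = 1/14400
(3j)²=6/143 [(5 1 6; 0 0 0)], sign=+1
Σ_t [0,0]: t=0:+1/725760 = 1/725760
(3j)²=1/286 [(5 1 6; -4 1 3)], sign=-1
⇒ 4πI² = 9/143
I = (-1)√(9/143/(4π)) = -0.07076985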